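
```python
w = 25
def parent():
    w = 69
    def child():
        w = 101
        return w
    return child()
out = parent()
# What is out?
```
101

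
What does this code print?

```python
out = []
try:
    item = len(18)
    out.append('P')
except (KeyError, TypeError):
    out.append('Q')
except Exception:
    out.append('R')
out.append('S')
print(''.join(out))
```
QS

TypeError matches tuple containing it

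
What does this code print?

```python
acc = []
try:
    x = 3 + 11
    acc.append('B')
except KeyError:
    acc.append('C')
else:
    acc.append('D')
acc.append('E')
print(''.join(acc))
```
BDE

else block runs when no exception occurs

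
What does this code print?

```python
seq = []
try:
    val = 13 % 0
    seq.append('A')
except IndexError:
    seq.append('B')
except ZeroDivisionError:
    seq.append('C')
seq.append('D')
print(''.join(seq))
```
CD

ZeroDivisionError is caught by its specific handler, not IndexError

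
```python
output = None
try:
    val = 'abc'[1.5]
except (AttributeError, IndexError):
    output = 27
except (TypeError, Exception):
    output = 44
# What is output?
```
44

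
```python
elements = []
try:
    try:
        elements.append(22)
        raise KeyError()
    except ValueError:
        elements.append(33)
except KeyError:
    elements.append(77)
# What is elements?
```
[22, 77]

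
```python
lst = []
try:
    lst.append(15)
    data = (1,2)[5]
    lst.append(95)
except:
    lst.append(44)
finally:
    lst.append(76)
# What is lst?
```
[15, 44, 76]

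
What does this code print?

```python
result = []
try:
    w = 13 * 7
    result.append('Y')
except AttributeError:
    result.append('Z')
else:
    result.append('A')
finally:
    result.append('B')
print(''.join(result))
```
YAB

else runs before finally when no exception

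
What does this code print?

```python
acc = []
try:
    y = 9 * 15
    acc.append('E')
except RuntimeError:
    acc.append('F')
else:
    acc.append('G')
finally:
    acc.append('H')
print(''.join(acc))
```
EGH

else runs before finally when no exception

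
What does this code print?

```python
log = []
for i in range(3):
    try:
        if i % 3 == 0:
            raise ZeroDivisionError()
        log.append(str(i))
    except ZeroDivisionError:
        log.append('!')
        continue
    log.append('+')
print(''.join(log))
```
!1+2+

continue in except skips rest of loop body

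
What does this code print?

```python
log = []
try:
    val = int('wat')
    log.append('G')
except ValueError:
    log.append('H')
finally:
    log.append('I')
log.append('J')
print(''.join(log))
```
HIJ

finally always runs, even after exception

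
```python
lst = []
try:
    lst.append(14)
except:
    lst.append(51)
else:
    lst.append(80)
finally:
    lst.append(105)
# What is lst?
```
[14, 80, 105]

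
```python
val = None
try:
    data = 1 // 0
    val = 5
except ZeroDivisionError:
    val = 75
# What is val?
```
75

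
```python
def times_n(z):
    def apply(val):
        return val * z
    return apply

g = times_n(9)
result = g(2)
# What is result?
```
18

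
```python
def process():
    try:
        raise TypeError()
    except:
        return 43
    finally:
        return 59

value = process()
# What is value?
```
59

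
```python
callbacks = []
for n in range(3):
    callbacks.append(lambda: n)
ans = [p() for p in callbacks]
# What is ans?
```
[2, 2, 2]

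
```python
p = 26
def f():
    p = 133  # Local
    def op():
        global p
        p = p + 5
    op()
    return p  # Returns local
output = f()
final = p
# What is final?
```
31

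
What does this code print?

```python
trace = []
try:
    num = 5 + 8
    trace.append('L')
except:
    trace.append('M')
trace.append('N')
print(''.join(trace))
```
LN

No exception, try block completes normally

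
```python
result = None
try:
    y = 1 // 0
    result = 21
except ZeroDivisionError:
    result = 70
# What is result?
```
70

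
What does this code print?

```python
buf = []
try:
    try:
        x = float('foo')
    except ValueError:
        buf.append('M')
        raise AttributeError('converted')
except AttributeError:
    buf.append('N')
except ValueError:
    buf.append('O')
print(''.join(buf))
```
MN

New AttributeError raised, caught by outer AttributeError handler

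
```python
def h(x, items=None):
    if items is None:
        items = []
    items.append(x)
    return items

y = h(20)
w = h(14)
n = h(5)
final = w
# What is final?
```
[14]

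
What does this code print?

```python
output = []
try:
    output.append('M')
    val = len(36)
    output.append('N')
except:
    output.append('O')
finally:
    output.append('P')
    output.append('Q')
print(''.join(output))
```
MOPQ

Code before exception runs, then except, then all of finally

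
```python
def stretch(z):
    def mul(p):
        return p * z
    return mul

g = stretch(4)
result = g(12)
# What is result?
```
48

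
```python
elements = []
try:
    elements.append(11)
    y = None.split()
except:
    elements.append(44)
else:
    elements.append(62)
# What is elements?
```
[11, 44]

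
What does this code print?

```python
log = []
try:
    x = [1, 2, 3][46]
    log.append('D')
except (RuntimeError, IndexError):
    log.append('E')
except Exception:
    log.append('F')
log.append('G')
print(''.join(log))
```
EG

IndexError matches tuple containing it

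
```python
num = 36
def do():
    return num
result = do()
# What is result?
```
36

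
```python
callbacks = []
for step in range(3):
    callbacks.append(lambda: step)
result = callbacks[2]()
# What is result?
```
2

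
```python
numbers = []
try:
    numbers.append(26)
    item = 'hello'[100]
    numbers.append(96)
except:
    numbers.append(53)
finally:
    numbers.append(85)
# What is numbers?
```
[26, 53, 85]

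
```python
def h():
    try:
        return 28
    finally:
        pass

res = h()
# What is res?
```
28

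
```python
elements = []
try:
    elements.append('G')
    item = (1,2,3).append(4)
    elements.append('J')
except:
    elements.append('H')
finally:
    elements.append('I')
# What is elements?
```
['G', 'H', 'I']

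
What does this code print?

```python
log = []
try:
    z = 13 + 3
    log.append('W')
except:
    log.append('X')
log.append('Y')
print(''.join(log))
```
WY

No exception, try block completes normally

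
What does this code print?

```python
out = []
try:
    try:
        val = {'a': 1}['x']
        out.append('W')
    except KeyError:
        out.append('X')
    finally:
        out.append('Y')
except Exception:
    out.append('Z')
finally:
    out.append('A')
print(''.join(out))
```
XYA

Both finally blocks run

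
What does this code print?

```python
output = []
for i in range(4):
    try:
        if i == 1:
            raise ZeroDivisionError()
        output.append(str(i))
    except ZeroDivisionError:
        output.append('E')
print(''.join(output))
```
0E23

Exception on i=1 caught, loop continues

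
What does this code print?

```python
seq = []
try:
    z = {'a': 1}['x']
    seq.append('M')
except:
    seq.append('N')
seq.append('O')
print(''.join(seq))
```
NO

Exception raised in try, caught by bare except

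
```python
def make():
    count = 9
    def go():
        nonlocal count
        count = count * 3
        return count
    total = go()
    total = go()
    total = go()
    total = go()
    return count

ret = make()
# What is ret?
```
729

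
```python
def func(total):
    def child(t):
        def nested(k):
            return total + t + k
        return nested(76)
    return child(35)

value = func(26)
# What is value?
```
137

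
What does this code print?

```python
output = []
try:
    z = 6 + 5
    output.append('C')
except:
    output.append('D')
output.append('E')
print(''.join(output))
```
CE

No exception, try block completes normally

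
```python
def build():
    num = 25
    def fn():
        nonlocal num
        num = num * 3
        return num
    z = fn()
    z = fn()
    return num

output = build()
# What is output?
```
225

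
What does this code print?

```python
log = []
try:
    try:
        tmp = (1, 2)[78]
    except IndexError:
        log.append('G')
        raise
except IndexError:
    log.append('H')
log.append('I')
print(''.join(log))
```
GHI

raise without argument re-raises current exception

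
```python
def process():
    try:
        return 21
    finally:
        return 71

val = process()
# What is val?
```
71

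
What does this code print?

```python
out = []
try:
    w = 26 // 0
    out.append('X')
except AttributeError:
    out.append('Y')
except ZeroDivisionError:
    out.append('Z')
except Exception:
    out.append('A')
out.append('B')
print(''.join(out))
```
ZB

ZeroDivisionError matches before generic Exception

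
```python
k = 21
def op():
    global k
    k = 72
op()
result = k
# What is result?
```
72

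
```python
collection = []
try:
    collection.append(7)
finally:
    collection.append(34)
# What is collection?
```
[7, 34]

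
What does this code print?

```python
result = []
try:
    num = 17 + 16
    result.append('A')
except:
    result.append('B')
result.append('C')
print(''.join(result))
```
AC

No exception, try block completes normally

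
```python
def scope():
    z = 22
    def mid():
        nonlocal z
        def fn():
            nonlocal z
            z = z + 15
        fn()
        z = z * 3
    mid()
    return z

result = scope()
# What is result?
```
111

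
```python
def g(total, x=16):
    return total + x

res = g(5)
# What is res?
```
21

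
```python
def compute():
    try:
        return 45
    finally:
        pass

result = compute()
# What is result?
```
45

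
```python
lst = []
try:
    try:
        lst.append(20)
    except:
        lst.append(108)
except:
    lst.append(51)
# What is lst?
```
[20]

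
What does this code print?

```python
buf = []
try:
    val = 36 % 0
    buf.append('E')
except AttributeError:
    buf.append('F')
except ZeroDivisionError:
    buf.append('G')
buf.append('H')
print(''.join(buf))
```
GH

ZeroDivisionError is caught by its specific handler, not AttributeError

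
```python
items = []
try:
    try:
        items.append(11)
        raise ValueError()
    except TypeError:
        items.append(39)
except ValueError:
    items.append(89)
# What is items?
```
[11, 89]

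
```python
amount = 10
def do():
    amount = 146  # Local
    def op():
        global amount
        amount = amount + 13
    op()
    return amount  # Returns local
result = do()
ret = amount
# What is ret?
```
23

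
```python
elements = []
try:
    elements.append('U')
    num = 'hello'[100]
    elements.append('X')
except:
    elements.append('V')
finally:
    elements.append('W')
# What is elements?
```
['U', 'V', 'W']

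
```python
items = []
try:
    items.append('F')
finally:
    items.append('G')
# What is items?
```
['F', 'G']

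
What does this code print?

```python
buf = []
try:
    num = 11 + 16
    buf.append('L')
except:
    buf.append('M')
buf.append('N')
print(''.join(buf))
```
LN

No exception, try block completes normally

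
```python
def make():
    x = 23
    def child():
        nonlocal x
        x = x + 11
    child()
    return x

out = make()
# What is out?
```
34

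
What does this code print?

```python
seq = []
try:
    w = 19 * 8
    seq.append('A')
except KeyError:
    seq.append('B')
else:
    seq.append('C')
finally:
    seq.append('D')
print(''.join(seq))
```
ACD

else runs before finally when no exception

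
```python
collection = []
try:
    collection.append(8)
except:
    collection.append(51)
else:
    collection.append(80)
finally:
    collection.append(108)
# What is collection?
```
[8, 80, 108]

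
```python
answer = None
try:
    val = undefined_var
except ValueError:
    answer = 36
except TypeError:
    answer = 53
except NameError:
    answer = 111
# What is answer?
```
111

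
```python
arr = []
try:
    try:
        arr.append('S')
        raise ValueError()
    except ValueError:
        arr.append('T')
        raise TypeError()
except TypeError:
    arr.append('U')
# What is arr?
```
['S', 'T', 'U']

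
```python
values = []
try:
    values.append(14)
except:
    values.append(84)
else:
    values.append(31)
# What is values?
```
[14, 31]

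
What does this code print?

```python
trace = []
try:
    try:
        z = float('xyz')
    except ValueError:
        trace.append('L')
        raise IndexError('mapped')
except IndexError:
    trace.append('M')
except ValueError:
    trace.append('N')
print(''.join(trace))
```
LM

New IndexError raised, caught by outer IndexError handler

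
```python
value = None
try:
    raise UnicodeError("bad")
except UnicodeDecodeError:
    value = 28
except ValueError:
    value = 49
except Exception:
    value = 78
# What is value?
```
49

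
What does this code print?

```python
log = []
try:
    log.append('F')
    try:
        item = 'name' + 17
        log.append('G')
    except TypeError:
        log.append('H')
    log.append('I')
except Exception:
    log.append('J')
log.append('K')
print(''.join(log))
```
FHIK

Inner exception caught by inner handler, outer continues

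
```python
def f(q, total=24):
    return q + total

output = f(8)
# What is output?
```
32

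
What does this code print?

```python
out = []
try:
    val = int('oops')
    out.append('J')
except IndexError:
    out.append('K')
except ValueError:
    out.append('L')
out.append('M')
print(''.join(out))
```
LM

ValueError is caught by its specific handler, not IndexError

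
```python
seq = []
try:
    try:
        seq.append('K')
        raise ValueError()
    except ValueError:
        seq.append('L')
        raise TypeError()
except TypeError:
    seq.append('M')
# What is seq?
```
['K', 'L', 'M']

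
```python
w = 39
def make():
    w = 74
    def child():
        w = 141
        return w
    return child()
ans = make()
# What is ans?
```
141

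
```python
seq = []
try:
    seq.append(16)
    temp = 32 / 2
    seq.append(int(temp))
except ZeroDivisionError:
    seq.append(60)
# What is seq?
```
[16, 16]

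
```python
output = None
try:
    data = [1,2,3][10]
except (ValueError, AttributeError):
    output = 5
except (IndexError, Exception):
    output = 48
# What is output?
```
48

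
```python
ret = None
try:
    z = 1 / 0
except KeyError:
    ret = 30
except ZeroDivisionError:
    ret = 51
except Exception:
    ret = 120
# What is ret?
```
51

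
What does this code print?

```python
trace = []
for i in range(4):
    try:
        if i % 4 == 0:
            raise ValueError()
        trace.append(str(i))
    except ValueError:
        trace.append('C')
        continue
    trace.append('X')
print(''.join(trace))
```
C1X2X3X

continue in except skips rest of loop body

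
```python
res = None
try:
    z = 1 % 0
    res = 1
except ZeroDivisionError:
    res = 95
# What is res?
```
95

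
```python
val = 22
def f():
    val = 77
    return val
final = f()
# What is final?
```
77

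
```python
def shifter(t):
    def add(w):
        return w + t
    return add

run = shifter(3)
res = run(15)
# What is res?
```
18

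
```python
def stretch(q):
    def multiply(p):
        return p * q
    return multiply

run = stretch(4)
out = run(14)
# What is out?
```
56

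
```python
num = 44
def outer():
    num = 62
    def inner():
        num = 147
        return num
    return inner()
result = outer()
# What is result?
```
147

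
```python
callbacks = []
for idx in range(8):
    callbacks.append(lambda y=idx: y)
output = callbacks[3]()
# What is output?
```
3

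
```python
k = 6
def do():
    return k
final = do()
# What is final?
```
6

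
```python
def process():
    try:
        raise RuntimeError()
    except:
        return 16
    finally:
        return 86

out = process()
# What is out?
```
86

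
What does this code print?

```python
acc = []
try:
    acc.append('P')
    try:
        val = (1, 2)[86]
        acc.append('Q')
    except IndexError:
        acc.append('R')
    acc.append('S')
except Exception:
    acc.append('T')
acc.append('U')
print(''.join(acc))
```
PRSU

Inner exception caught by inner handler, outer continues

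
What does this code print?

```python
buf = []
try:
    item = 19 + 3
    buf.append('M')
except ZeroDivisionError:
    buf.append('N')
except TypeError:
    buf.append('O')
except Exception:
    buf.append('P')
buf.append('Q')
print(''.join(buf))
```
MQ

No exception, try block completes normally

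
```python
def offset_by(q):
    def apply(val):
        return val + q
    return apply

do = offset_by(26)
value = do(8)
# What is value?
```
34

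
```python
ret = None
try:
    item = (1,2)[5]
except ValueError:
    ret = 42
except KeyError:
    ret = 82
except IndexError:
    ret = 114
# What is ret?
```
114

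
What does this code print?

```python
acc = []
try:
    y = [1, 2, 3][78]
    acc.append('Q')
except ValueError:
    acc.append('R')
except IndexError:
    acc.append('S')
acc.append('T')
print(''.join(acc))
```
ST

IndexError is caught by its specific handler, not ValueError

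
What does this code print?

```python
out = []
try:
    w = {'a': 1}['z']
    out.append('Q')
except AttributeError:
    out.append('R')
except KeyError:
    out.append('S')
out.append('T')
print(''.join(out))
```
ST

KeyError is caught by its specific handler, not AttributeError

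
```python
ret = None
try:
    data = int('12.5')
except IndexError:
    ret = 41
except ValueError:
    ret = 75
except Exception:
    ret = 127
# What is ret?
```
75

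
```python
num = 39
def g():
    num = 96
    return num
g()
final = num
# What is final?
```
39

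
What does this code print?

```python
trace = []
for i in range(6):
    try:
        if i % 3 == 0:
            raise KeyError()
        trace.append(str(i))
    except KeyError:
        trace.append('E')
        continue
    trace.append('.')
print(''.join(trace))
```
E1.2.E4.5.

continue in except skips rest of loop body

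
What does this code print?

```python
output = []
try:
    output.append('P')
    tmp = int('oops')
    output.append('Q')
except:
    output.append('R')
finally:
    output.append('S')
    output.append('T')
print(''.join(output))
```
PRST

Code before exception runs, then except, then all of finally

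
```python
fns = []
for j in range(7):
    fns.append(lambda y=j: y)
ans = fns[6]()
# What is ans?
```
6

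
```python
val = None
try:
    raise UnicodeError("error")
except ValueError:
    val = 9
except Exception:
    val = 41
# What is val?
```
9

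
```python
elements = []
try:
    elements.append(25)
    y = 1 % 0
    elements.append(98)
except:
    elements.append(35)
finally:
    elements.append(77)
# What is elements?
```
[25, 35, 77]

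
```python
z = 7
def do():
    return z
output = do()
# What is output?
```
7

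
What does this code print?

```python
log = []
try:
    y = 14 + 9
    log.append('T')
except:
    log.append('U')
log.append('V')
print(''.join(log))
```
TV

No exception, try block completes normally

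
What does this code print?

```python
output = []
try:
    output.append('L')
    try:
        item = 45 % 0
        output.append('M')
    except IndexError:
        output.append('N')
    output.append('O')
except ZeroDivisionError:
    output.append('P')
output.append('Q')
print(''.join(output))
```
LPQ

Inner handler doesn't match, propagates to outer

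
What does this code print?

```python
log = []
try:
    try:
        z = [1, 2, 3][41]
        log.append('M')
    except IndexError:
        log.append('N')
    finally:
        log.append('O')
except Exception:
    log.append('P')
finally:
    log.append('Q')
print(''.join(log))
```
NOQ

Both finally blocks run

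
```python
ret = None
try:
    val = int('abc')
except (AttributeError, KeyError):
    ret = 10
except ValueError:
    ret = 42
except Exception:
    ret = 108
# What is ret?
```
42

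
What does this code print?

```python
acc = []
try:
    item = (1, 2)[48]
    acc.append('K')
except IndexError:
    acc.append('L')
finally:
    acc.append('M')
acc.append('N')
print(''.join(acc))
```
LMN

finally always runs, even after exception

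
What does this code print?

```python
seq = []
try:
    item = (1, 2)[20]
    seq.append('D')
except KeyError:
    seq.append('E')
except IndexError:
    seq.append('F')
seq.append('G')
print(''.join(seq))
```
FG

IndexError is caught by its specific handler, not KeyError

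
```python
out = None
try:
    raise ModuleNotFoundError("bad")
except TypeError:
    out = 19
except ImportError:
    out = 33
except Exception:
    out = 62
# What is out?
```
33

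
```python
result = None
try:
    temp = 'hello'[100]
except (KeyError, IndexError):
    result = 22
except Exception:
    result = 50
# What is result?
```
22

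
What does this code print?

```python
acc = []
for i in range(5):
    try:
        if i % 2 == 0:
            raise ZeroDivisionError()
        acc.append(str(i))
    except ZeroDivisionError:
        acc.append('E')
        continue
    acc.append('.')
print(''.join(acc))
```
E1.E3.E

continue in except skips rest of loop body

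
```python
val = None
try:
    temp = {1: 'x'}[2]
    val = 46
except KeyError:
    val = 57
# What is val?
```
57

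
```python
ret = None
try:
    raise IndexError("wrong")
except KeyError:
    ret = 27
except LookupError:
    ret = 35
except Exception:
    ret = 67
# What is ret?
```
35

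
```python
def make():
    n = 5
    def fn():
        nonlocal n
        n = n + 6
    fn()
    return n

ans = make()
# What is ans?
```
11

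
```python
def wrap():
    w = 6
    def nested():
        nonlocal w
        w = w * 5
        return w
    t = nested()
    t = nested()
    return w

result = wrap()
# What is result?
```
150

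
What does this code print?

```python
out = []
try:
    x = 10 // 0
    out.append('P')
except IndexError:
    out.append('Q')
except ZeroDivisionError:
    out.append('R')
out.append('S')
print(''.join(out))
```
RS

ZeroDivisionError is caught by its specific handler, not IndexError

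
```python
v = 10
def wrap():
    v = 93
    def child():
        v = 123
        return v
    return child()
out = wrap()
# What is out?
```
123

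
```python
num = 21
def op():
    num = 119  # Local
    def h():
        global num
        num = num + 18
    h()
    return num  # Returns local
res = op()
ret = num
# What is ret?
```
39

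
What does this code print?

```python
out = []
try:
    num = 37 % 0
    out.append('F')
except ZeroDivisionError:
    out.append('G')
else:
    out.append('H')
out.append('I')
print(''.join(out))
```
GI

else block skipped when exception is caught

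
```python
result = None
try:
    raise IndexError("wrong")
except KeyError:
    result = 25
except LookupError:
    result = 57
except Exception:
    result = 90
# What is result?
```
57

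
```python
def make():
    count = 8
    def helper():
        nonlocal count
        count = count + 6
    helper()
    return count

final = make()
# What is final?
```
14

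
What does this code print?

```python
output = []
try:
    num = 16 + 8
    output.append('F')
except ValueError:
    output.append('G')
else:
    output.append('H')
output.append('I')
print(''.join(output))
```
FHI

else block runs when no exception occurs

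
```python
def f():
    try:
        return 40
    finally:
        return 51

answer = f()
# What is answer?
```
51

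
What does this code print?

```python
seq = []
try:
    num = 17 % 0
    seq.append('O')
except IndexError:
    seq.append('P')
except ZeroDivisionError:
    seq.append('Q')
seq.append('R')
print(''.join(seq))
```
QR

ZeroDivisionError is caught by its specific handler, not IndexError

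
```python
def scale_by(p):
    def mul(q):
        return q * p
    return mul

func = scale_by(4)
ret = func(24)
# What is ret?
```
96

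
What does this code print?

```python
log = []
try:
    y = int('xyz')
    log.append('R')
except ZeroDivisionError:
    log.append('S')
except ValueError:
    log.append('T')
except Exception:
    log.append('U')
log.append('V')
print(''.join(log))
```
TV

ValueError matches before generic Exception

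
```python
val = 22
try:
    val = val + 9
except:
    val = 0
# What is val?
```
31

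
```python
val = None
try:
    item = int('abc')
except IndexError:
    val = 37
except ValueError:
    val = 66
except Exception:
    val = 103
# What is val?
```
66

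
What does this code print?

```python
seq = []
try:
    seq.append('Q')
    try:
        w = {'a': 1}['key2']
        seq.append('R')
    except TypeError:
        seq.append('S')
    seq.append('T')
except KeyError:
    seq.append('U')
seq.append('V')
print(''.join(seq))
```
QUV

Inner handler doesn't match, propagates to outer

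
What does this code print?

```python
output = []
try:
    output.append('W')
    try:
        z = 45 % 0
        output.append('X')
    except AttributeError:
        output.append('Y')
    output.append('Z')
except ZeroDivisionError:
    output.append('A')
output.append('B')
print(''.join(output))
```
WAB

Inner handler doesn't match, propagates to outer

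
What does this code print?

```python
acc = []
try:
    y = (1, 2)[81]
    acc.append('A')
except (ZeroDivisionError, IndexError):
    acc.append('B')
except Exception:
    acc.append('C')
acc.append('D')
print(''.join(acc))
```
BD

IndexError matches tuple containing it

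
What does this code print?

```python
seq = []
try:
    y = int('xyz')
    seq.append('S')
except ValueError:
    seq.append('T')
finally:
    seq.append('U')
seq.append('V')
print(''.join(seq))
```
TUV

finally always runs, even after exception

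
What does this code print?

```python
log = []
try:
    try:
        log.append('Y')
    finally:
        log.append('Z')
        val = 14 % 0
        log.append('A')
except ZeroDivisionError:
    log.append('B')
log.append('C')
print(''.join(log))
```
YZBC

Exception in inner finally caught by outer except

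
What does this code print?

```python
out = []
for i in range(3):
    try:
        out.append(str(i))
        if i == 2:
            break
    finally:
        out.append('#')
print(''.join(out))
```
0#1#2#

finally runs even when breaking out of loop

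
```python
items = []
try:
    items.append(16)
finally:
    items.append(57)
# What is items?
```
[16, 57]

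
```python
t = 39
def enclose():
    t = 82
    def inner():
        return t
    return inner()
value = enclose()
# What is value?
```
82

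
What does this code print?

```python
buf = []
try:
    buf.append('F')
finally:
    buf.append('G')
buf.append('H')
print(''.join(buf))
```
FGH

try/finally without except, no exception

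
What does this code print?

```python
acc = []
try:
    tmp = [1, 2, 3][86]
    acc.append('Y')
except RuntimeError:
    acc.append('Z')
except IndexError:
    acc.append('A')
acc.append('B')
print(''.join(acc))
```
AB

IndexError is caught by its specific handler, not RuntimeError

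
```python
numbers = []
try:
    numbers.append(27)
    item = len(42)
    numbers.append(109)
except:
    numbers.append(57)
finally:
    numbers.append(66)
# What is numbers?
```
[27, 57, 66]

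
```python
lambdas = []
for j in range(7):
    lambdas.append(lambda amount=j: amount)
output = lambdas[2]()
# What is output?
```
2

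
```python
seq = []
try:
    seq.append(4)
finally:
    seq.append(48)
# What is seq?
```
[4, 48]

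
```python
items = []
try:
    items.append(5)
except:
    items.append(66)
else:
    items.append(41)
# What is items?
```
[5, 41]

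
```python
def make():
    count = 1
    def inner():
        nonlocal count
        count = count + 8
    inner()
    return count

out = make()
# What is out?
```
9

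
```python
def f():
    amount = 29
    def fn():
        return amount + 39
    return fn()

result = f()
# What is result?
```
68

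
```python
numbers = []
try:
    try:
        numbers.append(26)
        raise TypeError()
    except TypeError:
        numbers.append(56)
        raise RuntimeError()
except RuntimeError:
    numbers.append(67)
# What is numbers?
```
[26, 56, 67]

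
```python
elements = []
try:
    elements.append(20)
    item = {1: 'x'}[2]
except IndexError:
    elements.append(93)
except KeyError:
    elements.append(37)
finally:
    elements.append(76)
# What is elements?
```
[20, 37, 76]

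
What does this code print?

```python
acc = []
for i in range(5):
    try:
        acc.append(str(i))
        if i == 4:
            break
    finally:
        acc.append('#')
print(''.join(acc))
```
0#1#2#3#4#

finally runs even when breaking out of loop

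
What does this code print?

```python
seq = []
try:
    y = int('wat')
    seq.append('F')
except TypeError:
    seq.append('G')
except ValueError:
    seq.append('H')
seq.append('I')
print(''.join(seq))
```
HI

ValueError is caught by its specific handler, not TypeError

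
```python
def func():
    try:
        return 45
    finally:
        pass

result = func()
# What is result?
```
45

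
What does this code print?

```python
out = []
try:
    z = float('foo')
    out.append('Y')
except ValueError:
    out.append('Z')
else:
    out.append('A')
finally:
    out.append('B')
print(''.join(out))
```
ZB

Exception: except runs, else skipped, finally runs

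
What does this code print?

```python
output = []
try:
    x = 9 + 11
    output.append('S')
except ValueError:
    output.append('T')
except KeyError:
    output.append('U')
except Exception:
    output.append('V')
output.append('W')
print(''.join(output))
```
SW

No exception, try block completes normally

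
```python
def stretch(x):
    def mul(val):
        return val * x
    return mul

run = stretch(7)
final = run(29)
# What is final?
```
203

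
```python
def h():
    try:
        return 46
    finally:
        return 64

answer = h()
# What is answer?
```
64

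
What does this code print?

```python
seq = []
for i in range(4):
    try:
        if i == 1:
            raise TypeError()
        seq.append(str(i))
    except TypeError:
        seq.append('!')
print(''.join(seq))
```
0!23

Exception on i=1 caught, loop continues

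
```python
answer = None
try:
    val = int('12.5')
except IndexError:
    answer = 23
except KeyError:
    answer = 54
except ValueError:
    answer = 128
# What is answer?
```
128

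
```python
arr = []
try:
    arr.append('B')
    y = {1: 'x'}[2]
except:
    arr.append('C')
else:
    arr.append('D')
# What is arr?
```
['B', 'C']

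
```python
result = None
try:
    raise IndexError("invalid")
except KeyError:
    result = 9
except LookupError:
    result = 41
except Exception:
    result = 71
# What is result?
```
41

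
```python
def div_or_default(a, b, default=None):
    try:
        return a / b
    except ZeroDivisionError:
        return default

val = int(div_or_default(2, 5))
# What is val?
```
0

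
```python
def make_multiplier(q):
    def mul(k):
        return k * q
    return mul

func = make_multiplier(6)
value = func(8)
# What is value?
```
48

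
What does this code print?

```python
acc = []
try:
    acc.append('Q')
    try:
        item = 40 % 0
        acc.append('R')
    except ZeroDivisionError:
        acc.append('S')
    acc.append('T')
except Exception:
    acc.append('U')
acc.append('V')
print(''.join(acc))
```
QSTV

Inner exception caught by inner handler, outer continues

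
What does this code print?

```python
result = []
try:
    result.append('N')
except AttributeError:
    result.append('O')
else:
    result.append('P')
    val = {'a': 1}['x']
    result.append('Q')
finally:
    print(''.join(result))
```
NP

Try succeeds, else appends 'P', KeyError in else is uncaught, finally prints before exception propagates ('Q' never appended)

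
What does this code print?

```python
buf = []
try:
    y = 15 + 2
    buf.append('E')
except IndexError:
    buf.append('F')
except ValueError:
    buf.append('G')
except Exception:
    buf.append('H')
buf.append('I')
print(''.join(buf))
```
EI

No exception, try block completes normally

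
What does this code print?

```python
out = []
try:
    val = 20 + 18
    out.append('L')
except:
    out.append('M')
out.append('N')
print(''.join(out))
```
LN

No exception, try block completes normally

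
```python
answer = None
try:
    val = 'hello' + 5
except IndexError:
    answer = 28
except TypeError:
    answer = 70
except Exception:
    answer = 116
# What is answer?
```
70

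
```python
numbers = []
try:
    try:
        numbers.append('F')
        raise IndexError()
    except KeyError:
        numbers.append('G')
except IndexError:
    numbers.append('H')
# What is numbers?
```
['F', 'H']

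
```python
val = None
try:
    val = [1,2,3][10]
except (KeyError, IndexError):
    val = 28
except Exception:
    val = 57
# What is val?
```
28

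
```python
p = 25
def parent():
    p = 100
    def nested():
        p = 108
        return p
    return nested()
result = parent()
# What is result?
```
108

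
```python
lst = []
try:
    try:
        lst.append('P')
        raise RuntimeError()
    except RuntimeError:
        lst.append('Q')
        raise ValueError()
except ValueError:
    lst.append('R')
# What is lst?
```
['P', 'Q', 'R']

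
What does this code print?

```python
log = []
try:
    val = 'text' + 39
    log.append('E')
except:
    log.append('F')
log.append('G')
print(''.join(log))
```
FG

Exception raised in try, caught by bare except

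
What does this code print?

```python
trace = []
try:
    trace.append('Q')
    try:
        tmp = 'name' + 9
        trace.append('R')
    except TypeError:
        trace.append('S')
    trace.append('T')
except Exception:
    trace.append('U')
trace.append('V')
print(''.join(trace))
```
QSTV

Inner exception caught by inner handler, outer continues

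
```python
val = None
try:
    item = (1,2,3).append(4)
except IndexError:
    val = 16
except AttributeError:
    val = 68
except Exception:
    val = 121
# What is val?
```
68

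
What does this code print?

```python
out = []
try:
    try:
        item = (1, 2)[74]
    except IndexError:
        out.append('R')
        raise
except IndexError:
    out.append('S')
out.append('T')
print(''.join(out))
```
RST

raise without argument re-raises current exception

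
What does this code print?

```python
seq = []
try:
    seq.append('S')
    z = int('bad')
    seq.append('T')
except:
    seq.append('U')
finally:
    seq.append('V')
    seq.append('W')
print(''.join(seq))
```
SUVW

Code before exception runs, then except, then all of finally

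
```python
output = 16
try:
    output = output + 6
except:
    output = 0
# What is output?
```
22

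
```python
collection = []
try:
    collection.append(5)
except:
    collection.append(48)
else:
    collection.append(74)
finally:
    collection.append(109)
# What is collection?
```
[5, 74, 109]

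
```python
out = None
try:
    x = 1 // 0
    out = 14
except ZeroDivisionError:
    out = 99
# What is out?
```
99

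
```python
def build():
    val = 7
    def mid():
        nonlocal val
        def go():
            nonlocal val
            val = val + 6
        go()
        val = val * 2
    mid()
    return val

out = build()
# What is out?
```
26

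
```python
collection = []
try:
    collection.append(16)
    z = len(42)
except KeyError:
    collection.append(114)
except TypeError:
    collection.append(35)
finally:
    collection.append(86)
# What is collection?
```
[16, 35, 86]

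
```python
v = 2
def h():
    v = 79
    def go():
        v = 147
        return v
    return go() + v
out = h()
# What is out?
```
226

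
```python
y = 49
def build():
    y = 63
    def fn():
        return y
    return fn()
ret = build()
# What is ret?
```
63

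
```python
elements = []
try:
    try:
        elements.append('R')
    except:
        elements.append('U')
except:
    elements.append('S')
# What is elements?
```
['R']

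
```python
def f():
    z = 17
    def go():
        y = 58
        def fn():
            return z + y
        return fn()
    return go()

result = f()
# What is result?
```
75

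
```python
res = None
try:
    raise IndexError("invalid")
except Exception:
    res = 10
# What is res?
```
10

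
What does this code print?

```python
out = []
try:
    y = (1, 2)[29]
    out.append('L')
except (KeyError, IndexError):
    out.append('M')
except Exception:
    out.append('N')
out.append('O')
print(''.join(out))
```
MO

IndexError matches tuple containing it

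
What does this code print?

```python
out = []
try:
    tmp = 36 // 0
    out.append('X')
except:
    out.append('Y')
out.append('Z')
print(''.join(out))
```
YZ

Exception raised in try, caught by bare except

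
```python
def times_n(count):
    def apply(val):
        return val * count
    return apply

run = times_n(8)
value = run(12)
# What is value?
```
96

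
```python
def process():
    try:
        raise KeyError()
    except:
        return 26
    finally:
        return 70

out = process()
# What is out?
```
70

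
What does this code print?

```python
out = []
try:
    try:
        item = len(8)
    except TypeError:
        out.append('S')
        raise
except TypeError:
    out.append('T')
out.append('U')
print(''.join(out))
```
STU

raise without argument re-raises current exception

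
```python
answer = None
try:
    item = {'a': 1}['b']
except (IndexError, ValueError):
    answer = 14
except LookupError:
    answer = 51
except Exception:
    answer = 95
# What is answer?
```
51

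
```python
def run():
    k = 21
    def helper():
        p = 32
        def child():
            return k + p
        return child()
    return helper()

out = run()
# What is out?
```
53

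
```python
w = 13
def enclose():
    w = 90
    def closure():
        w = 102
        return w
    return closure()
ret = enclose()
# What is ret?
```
102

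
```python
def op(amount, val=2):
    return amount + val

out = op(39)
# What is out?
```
41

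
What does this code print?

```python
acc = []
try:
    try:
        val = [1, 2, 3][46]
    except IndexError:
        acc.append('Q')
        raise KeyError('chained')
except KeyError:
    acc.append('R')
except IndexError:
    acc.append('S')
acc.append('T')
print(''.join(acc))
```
QRT

KeyError raised and caught, original IndexError not re-raised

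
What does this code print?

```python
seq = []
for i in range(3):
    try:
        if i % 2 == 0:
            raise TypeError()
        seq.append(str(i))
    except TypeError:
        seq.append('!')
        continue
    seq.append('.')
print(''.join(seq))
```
!1.!

continue in except skips rest of loop body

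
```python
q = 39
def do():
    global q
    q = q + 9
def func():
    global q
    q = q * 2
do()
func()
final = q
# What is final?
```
96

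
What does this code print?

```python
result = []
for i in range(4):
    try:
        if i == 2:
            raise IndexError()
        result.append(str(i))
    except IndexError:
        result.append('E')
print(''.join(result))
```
01E3

Exception on i=2 caught, loop continues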